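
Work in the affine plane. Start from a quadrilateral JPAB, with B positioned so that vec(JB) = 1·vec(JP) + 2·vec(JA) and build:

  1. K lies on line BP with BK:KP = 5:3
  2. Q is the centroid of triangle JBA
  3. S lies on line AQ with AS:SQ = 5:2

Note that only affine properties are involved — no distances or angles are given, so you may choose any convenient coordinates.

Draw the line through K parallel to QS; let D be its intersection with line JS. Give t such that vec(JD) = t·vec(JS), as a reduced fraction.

Assign J = (0, 0), P = (1, 0), A = (0, 1), B = (1, 2) — the answer is frame-independent, so this choice is without loss of generality.
1. K lies on line BP with BK:KP = 5:3 ⇒ K = (1, 3/4)
2. Q is the centroid of triangle JBA ⇒ Q = (1/3, 1)
3. S lies on line AQ with AS:SQ = 5:2 ⇒ S = (5/21, 1)
through K parallel to QS: direction (-2/21, 0); meets JS at D = (5/28, 3/4)
D = J + t·(S−J) with t = 3/4

t = 3/4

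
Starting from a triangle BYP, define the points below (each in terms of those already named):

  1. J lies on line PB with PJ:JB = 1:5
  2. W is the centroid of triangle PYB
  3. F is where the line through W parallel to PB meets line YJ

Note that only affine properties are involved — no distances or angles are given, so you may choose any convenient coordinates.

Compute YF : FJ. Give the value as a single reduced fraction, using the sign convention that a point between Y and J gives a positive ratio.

Work in coordinates with B = (0, 0), Y = (1, 0), P = (0, 1).
1. J lies on line PB with PJ:JB = 1:5 ⇒ J = (0, 5/6)
2. W is the centroid of triangle PYB ⇒ W = (1/3, 1/3)
3. F is where the line through W parallel to PB meets line YJ ⇒ F = (1/3, 5/9)
F = Y + t·(J−Y) with t = 2/3, so YF:FJ = t:(1−t) = 2/3:1/3

YF:FJ = 2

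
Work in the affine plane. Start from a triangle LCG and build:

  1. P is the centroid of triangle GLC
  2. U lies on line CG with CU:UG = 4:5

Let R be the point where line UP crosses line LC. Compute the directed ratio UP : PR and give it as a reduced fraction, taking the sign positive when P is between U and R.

UP:PR = 1/3

Assign L = (0, 0), C = (1, 0), G = (0, 1) — the answer is frame-independent, so this choice is without loss of generality.
1. P is the centroid of triangle GLC ⇒ P = (1/3, 1/3)
2. U lies on line CG with CU:UG = 4:5 ⇒ U = (5/9, 4/9)
line UP meets LC at R = (-1/3, 0)
P = U + t·(R−U) with t = 1/4, so UP:PR = 1/4:3/4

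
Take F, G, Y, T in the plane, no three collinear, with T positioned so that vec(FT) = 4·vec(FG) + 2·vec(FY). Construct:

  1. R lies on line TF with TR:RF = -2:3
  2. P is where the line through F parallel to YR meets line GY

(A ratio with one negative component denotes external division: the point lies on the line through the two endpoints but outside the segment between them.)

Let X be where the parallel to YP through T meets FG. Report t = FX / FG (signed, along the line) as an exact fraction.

Work in coordinates with F = (0, 0), G = (1, 0), Y = (0, 1), T = (4, 2).
1. R lies on line TF with TR:RF = -2:3 ⇒ R = (12, 6)
2. P is where the line through F parallel to YR meets line GY ⇒ P = (12/17, 5/17)
through T parallel to YP: direction (12/17, -12/17); meets FG at X = (6, 0)
X = F + t·(G−F) with t = 6

t = 6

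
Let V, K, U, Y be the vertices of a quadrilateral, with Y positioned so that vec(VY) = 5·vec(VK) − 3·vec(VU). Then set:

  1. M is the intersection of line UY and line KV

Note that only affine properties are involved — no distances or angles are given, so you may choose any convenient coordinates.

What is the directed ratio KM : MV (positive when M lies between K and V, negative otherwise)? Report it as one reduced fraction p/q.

KM:MV = -1/5

Choose coordinates V = (0, 0), K = (1, 0), U = (0, 1), Y = (5, -3).
1. M is the intersection of line UY and line KV ⇒ M = (5/4, 0)
M = K + t·(V−K) with t = -1/4, so KM:MV = t:(1−t) = -1/4:5/4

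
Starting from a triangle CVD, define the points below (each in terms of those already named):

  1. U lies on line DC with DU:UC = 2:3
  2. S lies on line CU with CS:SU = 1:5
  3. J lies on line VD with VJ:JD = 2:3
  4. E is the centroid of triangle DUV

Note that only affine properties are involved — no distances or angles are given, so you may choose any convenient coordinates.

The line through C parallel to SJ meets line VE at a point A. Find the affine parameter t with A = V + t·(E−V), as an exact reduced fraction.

t = 15/26

Set C = (0, 0), V = (1, 0), D = (0, 1); any affine frame gives the same invariant.
1. U lies on line DC with DU:UC = 2:3 ⇒ U = (0, 3/5)
2. S lies on line CU with CS:SU = 1:5 ⇒ S = (0, 1/10)
3. J lies on line VD with VJ:JD = 2:3 ⇒ J = (3/5, 2/5)
4. E is the centroid of triangle DUV ⇒ E = (1/3, 8/15)
through C parallel to SJ: direction (3/5, 3/10); meets VE at A = (8/13, 4/13)
A = V + t·(E−V) with t = 15/26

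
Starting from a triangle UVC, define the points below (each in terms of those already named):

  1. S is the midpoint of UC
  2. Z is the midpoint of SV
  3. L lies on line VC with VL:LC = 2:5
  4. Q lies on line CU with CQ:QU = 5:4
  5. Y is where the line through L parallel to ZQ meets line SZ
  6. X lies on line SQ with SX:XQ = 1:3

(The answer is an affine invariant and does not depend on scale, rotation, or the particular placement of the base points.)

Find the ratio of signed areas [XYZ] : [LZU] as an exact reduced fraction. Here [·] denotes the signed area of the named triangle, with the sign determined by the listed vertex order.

Work in coordinates with U = (0, 0), V = (1, 0), C = (0, 1).
1. S is the midpoint of UC ⇒ S = (0, 1/2)
2. Z is the midpoint of SV ⇒ Z = (1/2, 1/4)
3. L lies on line VC with VL:LC = 2:5 ⇒ L = (5/7, 2/7)
4. Q lies on line CU with CQ:QU = 5:4 ⇒ Q = (0, 4/9)
5. Y is where the line through L parallel to ZQ meets line SZ ⇒ Y = (-4/7, 11/14)
6. X lies on line SQ with SX:XQ = 1:3 ⇒ X = (0, 35/72)
2·[XYZ] = -5/336, 2·[LZU] = 1/28
[XYZ]:[LZU] = -5/336:1/28 = -5/12

[XYZ]:[LZU] = -5/12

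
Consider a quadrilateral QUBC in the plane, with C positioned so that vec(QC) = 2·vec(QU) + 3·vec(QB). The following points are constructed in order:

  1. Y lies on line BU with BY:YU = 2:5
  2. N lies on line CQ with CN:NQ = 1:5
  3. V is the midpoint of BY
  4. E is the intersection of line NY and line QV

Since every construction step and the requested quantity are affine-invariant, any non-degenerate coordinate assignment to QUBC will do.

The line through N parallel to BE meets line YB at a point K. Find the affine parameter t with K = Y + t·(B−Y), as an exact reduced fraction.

Assign Q = (0, 0), U = (1, 0), B = (0, 1), C = (2, 3) — the answer is frame-independent, so this choice is without loss of generality.
1. Y lies on line BU with BY:YU = 2:5 ⇒ Y = (2/7, 5/7)
2. N lies on line CQ with CN:NQ = 1:5 ⇒ N = (5/3, 5/2)
3. V is the midpoint of BY ⇒ V = (1/7, 6/7)
4. E is the intersection of line NY and line QV ⇒ E = (20/273, 40/91)
through N parallel to BE: direction (20/273, -51/91); meets YB at K = (15/7, -8/7)
K = Y + t·(B−Y) with t = -13/2

t = -13/2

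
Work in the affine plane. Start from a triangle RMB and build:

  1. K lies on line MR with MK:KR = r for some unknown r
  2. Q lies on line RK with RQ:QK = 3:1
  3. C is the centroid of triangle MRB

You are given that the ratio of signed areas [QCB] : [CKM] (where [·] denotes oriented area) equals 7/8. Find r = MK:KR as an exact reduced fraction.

r = 4

Assign R = (0, 0), M = (1, 0), B = (0, 1) — the answer is frame-independent, so this choice is without loss of generality.
1. With MK:KR = r, write λ = r/(r+1) so K = M + λ·(R−M); K is affine-linear in λ
2. Q lies on line RK with RQ:QK = 3:1 ⇒ Q is an affine combination of earlier points and hence also affine-linear in λ
3. C is the centroid of triangle MRB ⇒ C = (1/3, 1/3)
Every point depending on K is an affine combination of K and λ-independent points, so each such coordinate is linear in λ; the λ² term in each signed area is a multiple of (R−M)×(R−M) = 0, so 2·[QCB] and 2·[CKM] are each linear in λ. Evaluating at λ=0 and λ=1:
  2·[QCB] = 1/2·λ − 1/6,   2·[CKM] = 1/3·λ
So [QCB]:[CKM] = (1/2·λ − 1/6) / (1/3·λ). Setting this equal to 7/8:
  1/2·λ − 1/6 = 7/8·(1/3·λ)  ⇒  λ = 4/5
Then r = λ/(1−λ) = (4/5)/(1/5) = 4. Check: with r = 4, K = (1/5, 0) and [QCB]:[CKM] = 7/8 as required.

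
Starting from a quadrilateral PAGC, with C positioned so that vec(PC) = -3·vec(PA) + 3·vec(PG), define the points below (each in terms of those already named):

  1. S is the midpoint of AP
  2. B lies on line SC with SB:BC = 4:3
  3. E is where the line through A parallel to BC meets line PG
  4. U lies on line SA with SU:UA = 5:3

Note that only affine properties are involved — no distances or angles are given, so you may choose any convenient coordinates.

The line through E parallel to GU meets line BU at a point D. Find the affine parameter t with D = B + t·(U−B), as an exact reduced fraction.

Work in coordinates with P = (0, 0), A = (1, 0), G = (0, 1), C = (-3, 3).
1. S is the midpoint of AP ⇒ S = (1/2, 0)
2. B lies on line SC with SB:BC = 4:3 ⇒ B = (-3/2, 12/7)
3. E is where the line through A parallel to BC meets line PG ⇒ E = (0, 6/7)
4. U lies on line SA with SU:UA = 5:3 ⇒ U = (13/16, 0)
through E parallel to GU: direction (13/16, -1); meets BU at D = (429/824, 156/721)
D = B + t·(U−B) with t = 90/103

t = 90/103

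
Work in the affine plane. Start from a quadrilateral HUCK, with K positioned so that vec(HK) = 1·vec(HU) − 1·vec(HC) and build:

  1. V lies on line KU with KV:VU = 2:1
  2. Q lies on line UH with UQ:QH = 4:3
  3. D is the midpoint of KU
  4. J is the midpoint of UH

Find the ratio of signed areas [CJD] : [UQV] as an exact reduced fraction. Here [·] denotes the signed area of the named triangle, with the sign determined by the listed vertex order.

[CJD]:[UQV] = 21/16

Set H = (0, 0), U = (1, 0), C = (0, 1), K = (1, -1); any affine frame gives the same invariant.
1. V lies on line KU with KV:VU = 2:1 ⇒ V = (1, -1/3)
2. Q lies on line UH with UQ:QH = 4:3 ⇒ Q = (3/7, 0)
3. D is the midpoint of KU ⇒ D = (1, -1/2)
4. J is the midpoint of UH ⇒ J = (1/2, 0)
2·[CJD] = 1/4, 2·[UQV] = 4/21
[CJD]:[UQV] = 1/4:4/21 = 21/16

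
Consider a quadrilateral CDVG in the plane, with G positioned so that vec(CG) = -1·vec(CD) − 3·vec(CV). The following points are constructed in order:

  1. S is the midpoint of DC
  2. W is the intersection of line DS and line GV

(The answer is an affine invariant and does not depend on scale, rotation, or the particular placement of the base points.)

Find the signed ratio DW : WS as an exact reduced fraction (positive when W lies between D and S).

DW:WS = -5/3

Set C = (0, 0), D = (1, 0), V = (0, 1), G = (-1, -3); any affine frame gives the same invariant.
1. S is the midpoint of DC ⇒ S = (1/2, 0)
2. W is the intersection of line DS and line GV ⇒ W = (-1/4, 0)
W = D + t·(S−D) with t = 5/2, so DW:WS = t:(1−t) = 5/2:-3/2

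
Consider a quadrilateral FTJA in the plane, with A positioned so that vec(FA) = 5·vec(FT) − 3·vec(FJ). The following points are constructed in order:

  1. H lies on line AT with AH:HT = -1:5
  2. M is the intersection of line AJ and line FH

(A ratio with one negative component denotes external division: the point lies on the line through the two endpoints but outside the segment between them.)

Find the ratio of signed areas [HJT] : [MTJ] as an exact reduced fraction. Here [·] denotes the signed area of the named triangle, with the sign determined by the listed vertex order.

Set F = (0, 0), T = (1, 0), J = (0, 1), A = (5, -3); any affine frame gives the same invariant.
1. H lies on line AT with AH:HT = -1:5 ⇒ H = (6, -15/4)
2. M is the intersection of line AJ and line FH ⇒ M = (40/7, -25/7)
2·[HJT] = 5/4, 2·[MTJ] = -8/7
[HJT]:[MTJ] = 5/4:-8/7 = -35/32

[HJT]:[MTJ] = -35/32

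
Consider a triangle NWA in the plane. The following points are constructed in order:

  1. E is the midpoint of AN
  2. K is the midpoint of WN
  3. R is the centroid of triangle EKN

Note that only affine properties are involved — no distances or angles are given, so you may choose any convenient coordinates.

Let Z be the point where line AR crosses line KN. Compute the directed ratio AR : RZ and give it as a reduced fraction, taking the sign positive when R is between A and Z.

Work in coordinates with N = (0, 0), W = (1, 0), A = (0, 1).
1. E is the midpoint of AN ⇒ E = (0, 1/2)
2. K is the midpoint of WN ⇒ K = (1/2, 0)
3. R is the centroid of triangle EKN ⇒ R = (1/6, 1/6)
line AR meets KN at Z = (1/5, 0)
R = A + t·(Z−A) with t = 5/6, so AR:RZ = 5/6:1/6

AR:RZ = 5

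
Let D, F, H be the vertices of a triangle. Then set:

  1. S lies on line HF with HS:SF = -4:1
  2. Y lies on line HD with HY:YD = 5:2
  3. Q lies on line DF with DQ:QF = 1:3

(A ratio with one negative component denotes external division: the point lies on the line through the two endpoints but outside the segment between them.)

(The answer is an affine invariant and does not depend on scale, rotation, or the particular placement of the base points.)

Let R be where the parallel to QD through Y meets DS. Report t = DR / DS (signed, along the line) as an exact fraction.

Assign D = (0, 0), F = (1, 0), H = (0, 1) — the answer is frame-independent, so this choice is without loss of generality.
1. S lies on line HF with HS:SF = -4:1 ⇒ S = (4/3, -1/3)
2. Y lies on line HD with HY:YD = 5:2 ⇒ Y = (0, 2/7)
3. Q lies on line DF with DQ:QF = 1:3 ⇒ Q = (1/4, 0)
through Y parallel to QD: direction (-1/4, 0); meets DS at R = (-8/7, 2/7)
R = D + t·(S−D) with t = -6/7

t = -6/7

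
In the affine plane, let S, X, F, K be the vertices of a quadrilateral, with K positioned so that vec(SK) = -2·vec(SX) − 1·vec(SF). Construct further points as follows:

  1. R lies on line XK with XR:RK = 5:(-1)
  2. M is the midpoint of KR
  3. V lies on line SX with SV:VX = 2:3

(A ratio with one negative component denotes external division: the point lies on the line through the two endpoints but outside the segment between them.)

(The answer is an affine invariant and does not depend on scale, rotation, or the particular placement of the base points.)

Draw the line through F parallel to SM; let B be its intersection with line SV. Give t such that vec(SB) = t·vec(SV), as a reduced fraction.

t = -95/18

Work in coordinates with S = (0, 0), X = (1, 0), F = (0, 1), K = (-2, -1).
1. R lies on line XK with XR:RK = 5:(-1) ⇒ R = (-11/4, -5/4)
2. M is the midpoint of KR ⇒ M = (-19/8, -9/8)
3. V lies on line SX with SV:VX = 2:3 ⇒ V = (2/5, 0)
through F parallel to SM: direction (-19/8, -9/8); meets SV at B = (-19/9, 0)
B = S + t·(V−S) with t = -95/18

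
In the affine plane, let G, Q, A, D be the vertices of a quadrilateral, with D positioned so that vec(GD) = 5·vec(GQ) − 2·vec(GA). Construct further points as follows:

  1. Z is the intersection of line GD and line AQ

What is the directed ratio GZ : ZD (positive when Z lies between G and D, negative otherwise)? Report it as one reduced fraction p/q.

Assign G = (0, 0), Q = (1, 0), A = (0, 1), D = (5, -2) — the answer is frame-independent, so this choice is without loss of generality.
1. Z is the intersection of line GD and line AQ ⇒ Z = (5/3, -2/3)
Z = G + t·(D−G) with t = 1/3, so GZ:ZD = t:(1−t) = 1/3:2/3

GZ:ZD = 1/2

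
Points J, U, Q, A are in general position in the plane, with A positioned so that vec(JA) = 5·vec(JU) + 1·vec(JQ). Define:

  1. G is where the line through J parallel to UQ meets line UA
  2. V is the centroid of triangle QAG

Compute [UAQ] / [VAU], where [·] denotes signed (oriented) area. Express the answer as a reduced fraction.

[UAQ]:[VAU] = -3

Work in coordinates with J = (0, 0), U = (1, 0), Q = (0, 1), A = (5, 1).
1. G is where the line through J parallel to UQ meets line UA ⇒ G = (1/5, -1/5)
2. V is the centroid of triangle QAG ⇒ V = (26/15, 3/5)
2·[UAQ] = 5, 2·[VAU] = -5/3
[UAQ]:[VAU] = 5:-5/3 = -3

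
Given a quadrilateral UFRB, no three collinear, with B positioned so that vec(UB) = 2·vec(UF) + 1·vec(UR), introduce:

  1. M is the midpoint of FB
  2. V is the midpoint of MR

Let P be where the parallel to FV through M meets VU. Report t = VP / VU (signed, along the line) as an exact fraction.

Set U = (0, 0), F = (1, 0), R = (0, 1), B = (2, 1); any affine frame gives the same invariant.
1. M is the midpoint of FB ⇒ M = (3/2, 1/2)
2. V is the midpoint of MR ⇒ V = (3/4, 3/4)
through M parallel to FV: direction (-1/4, 3/4); meets VU at P = (5/4, 5/4)
P = V + t·(U−V) with t = -2/3

t = -2/3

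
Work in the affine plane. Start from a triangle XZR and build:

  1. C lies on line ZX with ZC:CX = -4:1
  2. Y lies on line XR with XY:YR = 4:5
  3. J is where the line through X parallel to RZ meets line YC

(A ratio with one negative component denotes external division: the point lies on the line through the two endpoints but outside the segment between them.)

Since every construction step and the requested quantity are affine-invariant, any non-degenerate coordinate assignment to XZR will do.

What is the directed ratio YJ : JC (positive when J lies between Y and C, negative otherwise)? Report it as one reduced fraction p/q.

YJ:JC = 4/3

Assign X = (0, 0), Z = (1, 0), R = (0, 1) — the answer is frame-independent, so this choice is without loss of generality.
1. C lies on line ZX with ZC:CX = -4:1 ⇒ C = (-1/3, 0)
2. Y lies on line XR with XY:YR = 4:5 ⇒ Y = (0, 4/9)
3. J is where the line through X parallel to RZ meets line YC ⇒ J = (-4/21, 4/21)
J = Y + t·(C−Y) with t = 4/7, so YJ:JC = t:(1−t) = 4/7:3/7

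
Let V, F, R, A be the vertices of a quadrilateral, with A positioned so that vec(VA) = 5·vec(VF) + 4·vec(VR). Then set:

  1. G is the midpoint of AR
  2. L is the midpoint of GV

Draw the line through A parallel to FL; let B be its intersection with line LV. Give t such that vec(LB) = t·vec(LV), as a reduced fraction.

t = -16/5

Choose coordinates V = (0, 0), F = (1, 0), R = (0, 1), A = (5, 4).
1. G is the midpoint of AR ⇒ G = (5/2, 5/2)
2. L is the midpoint of GV ⇒ L = (5/4, 5/4)
through A parallel to FL: direction (1/4, 5/4); meets LV at B = (21/4, 21/4)
B = L + t·(V−L) with t = -16/5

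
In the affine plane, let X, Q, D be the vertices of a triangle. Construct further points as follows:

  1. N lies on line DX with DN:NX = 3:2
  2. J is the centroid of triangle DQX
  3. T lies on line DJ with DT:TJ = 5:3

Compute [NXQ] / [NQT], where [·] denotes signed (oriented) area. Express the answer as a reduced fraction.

[NXQ]:[NQT] = 3/2

Set X = (0, 0), Q = (1, 0), D = (0, 1); any affine frame gives the same invariant.
1. N lies on line DX with DN:NX = 3:2 ⇒ N = (0, 2/5)
2. J is the centroid of triangle DQX ⇒ J = (1/3, 1/3)
3. T lies on line DJ with DT:TJ = 5:3 ⇒ T = (5/24, 7/12)
2·[NXQ] = 2/5, 2·[NQT] = 4/15
[NXQ]:[NQT] = 2/5:4/15 = 3/2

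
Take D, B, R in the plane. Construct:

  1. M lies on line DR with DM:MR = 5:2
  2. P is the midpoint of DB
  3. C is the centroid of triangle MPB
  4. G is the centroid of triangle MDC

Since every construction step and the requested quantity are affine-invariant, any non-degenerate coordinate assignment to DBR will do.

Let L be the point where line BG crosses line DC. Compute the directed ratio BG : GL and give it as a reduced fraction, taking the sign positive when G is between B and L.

BG:GL = -3

Choose coordinates D = (0, 0), B = (1, 0), R = (0, 1).
1. M lies on line DR with DM:MR = 5:2 ⇒ M = (0, 5/7)
2. P is the midpoint of DB ⇒ P = (1/2, 0)
3. C is the centroid of triangle MPB ⇒ C = (1/2, 5/21)
4. G is the centroid of triangle MDC ⇒ G = (1/6, 20/63)
line BG meets DC at L = (4/9, 40/189)
G = B + t·(L−B) with t = 3/2, so BG:GL = 3/2:-1/2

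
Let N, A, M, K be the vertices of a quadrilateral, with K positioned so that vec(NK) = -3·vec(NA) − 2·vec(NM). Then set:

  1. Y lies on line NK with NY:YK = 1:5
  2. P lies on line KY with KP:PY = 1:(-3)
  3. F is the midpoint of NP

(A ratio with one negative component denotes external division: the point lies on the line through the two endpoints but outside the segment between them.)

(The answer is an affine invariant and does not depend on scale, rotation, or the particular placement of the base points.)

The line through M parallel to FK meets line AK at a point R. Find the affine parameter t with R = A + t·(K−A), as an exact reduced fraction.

t = 5/2

Choose coordinates N = (0, 0), A = (1, 0), M = (0, 1), K = (-3, -2).
1. Y lies on line NK with NY:YK = 1:5 ⇒ Y = (-1/2, -1/3)
2. P lies on line KY with KP:PY = 1:(-3) ⇒ P = (-17/4, -17/6)
3. F is the midpoint of NP ⇒ F = (-17/8, -17/12)
through M parallel to FK: direction (-7/8, -7/12); meets AK at R = (-9, -5)
R = A + t·(K−A) with t = 5/2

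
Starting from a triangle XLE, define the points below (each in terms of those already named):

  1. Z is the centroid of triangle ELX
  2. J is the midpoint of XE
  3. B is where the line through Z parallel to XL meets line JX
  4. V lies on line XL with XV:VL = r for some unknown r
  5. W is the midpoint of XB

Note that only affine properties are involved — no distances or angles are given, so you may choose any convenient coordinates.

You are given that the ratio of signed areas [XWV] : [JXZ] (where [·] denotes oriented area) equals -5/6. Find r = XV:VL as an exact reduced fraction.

r = 5

Assign X = (0, 0), L = (1, 0), E = (0, 1) — the answer is frame-independent, so this choice is without loss of generality.
1. Z is the centroid of triangle ELX ⇒ Z = (1/3, 1/3)
2. J is the midpoint of XE ⇒ J = (0, 1/2)
3. B is where the line through Z parallel to XL meets line JX ⇒ B = (0, 1/3)
4. With XV:VL = r, write λ = r/(r+1) so V = X + λ·(L−X); V is affine-linear in λ
5. W is the midpoint of XB ⇒ W = (0, 1/6)
Every point depending on V is an affine combination of V and λ-independent points, so each such coordinate is linear in λ; the λ² term in each signed area is a multiple of (L−X)×(L−X) = 0, so 2·[XWV] and 2·[JXZ] are each linear in λ. Evaluating at λ=0 and λ=1:
  2·[XWV] = -1/6·λ,   2·[JXZ] = 1/6
So [XWV]:[JXZ] = (-1/6·λ) / (1/6). Setting this equal to -5/6:
  -1/6·λ = -5/6·(1/6)  ⇒  λ = 5/6
Then r = λ/(1−λ) = (5/6)/(1/6) = 5. Check: with r = 5, V = (5/6, 0) and [XWV]:[JXZ] = -5/6 as required.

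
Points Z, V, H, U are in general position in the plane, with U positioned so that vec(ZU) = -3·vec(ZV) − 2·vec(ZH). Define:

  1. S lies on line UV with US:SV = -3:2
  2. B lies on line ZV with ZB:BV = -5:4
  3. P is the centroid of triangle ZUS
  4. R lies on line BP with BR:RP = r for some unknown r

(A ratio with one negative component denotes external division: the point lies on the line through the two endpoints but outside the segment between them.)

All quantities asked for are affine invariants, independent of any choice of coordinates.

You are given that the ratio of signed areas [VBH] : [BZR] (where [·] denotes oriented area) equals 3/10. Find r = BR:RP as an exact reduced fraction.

r = -4/5

Choose coordinates Z = (0, 0), V = (1, 0), H = (0, 1), U = (-3, -2).
1. S lies on line UV with US:SV = -3:2 ⇒ S = (9, 4)
2. B lies on line ZV with ZB:BV = -5:4 ⇒ B = (5, 0)
3. P is the centroid of triangle ZUS ⇒ P = (2, 2/3)
4. With BR:RP = r, write λ = r/(r+1) so R = B + λ·(P−B); R is affine-linear in λ
Every point depending on R is an affine combination of R and λ-independent points, so each such coordinate is linear in λ; the λ² term in each signed area is a multiple of (P−B)×(P−B) = 0, so 2·[VBH] and 2·[BZR] are each linear in λ. Evaluating at λ=0 and λ=1:
  2·[VBH] = 4,   2·[BZR] = -10/3·λ
So [VBH]:[BZR] = (4) / (-10/3·λ). Setting this equal to 3/10:
  4 = 3/10·(-10/3·λ)  ⇒  λ = -4
Then r = λ/(1−λ) = (-4)/(5) = -4/5. Check: with r = -4/5, R = (17, -8/3) and [VBH]:[BZR] = 3/10 as required.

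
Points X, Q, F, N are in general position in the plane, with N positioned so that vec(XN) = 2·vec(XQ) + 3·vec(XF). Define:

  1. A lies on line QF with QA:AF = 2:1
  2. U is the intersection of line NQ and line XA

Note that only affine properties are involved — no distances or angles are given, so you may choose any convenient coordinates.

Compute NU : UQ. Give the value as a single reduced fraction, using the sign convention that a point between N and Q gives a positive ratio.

Set X = (0, 0), Q = (1, 0), F = (0, 1), N = (2, 3); any affine frame gives the same invariant.
1. A lies on line QF with QA:AF = 2:1 ⇒ A = (1/3, 2/3)
2. U is the intersection of line NQ and line XA ⇒ U = (3, 6)
U = N + t·(Q−N) with t = -1, so NU:UQ = t:(1−t) = -1:2

NU:UQ = -1/2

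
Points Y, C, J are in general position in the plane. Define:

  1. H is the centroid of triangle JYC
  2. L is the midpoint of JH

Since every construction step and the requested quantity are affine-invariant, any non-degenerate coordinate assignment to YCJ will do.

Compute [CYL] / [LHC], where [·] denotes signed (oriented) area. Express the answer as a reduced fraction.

Work in coordinates with Y = (0, 0), C = (1, 0), J = (0, 1).
1. H is the centroid of triangle JYC ⇒ H = (1/3, 1/3)
2. L is the midpoint of JH ⇒ L = (1/6, 2/3)
2·[CYL] = -2/3, 2·[LHC] = 1/6
[CYL]:[LHC] = -2/3:1/6 = -4

[CYL]:[LHC] = -4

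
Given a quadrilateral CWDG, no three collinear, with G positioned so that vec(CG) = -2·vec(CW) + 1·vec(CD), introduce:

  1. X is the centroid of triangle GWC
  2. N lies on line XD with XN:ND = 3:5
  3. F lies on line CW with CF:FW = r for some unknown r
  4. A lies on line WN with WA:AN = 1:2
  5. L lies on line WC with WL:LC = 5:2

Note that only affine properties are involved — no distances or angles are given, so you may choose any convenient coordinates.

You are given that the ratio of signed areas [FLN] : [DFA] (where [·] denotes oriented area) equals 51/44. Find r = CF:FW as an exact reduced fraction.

r = -3

Work in coordinates with C = (0, 0), W = (1, 0), D = (0, 1), G = (-2, 1).
1. X is the centroid of triangle GWC ⇒ X = (-1/3, 1/3)
2. N lies on line XD with XN:ND = 3:5 ⇒ N = (-5/24, 7/12)
3. With CF:FW = r, write λ = r/(r+1) so F = C + λ·(W−C); F is affine-linear in λ
4. A lies on line WN with WA:AN = 1:2 ⇒ A = (43/72, 7/36)
5. L lies on line WC with WL:LC = 5:2 ⇒ L = (2/7, 0)
Every point depending on F is an affine combination of F and λ-independent points, so each such coordinate is linear in λ; the λ² term in each signed area is a multiple of (W−C)×(W−C) = 0, so 2·[FLN] and 2·[DFA] are each linear in λ. Evaluating at λ=0 and λ=1:
  2·[FLN] = -7/12·λ + 1/6,   2·[DFA] = -29/36·λ + 43/72
So [FLN]:[DFA] = (-7/12·λ + 1/6) / (-29/36·λ + 43/72). Setting this equal to 51/44:
  -7/12·λ + 1/6 = 51/44·(-29/36·λ + 43/72)  ⇒  λ = 3/2
Then r = λ/(1−λ) = (3/2)/(-1/2) = -3. Check: with r = -3, F = (3/2, 0) and [FLN]:[DFA] = 51/44 as required.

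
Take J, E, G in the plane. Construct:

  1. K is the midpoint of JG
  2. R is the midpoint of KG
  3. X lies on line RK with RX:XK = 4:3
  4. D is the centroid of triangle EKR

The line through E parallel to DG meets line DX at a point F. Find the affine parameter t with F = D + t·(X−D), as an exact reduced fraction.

Set J = (0, 0), E = (1, 0), G = (0, 1); any affine frame gives the same invariant.
1. K is the midpoint of JG ⇒ K = (0, 1/2)
2. R is the midpoint of KG ⇒ R = (0, 3/4)
3. X lies on line RK with RX:XK = 4:3 ⇒ X = (0, 17/28)
4. D is the centroid of triangle EKR ⇒ D = (1/3, 5/12)
through E parallel to DG: direction (-1/3, 7/12); meets DX at F = (32/33, 7/132)
F = D + t·(X−D) with t = -21/11

t = -21/11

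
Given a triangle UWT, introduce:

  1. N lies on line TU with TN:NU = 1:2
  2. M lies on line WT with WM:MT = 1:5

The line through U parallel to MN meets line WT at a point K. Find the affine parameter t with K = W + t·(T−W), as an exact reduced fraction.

Choose coordinates U = (0, 0), W = (1, 0), T = (0, 1).
1. N lies on line TU with TN:NU = 1:2 ⇒ N = (0, 2/3)
2. M lies on line WT with WM:MT = 1:5 ⇒ M = (5/6, 1/6)
through U parallel to MN: direction (-5/6, 1/2); meets WT at K = (5/2, -3/2)
K = W + t·(T−W) with t = -3/2

t = -3/2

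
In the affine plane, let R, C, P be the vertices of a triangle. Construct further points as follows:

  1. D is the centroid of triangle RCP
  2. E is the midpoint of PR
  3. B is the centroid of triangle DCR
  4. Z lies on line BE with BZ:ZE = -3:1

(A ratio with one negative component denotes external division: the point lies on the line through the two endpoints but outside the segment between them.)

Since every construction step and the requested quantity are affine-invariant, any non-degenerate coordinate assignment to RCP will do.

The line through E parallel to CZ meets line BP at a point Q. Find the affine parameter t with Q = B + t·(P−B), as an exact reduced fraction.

Choose coordinates R = (0, 0), C = (1, 0), P = (0, 1).
1. D is the centroid of triangle RCP ⇒ D = (1/3, 1/3)
2. E is the midpoint of PR ⇒ E = (0, 1/2)
3. B is the centroid of triangle DCR ⇒ B = (4/9, 1/9)
4. Z lies on line BE with BZ:ZE = -3:1 ⇒ Z = (-2/9, 25/36)
through E parallel to CZ: direction (-11/9, 25/36); meets BP at Q = (22/63, 19/63)
Q = B + t·(P−B) with t = 3/14

t = 3/14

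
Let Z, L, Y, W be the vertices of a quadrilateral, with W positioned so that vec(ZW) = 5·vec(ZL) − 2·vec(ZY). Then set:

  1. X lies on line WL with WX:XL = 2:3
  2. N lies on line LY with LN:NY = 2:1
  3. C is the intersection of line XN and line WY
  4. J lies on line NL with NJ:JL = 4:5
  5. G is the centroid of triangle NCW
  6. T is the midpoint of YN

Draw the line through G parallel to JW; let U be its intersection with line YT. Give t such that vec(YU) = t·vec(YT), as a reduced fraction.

Set Z = (0, 0), L = (1, 0), Y = (0, 1), W = (5, -2); any affine frame gives the same invariant.
1. X lies on line WL with WX:XL = 2:3 ⇒ X = (17/5, -6/5)
2. N lies on line LY with LN:NY = 2:1 ⇒ N = (1/3, 2/3)
3. C is the intersection of line XN and line WY ⇒ C = (-15, 10)
4. J lies on line NL with NJ:JL = 4:5 ⇒ J = (17/27, 10/27)
5. G is the centroid of triangle NCW ⇒ G = (-29/9, 26/9)
6. T is the midpoint of YN ⇒ T = (1/6, 5/6)
through G parallel to JW: direction (118/27, -64/27); meets YT at U = (-25/81, 106/81)
U = Y + t·(T−Y) with t = -50/27

t = -50/27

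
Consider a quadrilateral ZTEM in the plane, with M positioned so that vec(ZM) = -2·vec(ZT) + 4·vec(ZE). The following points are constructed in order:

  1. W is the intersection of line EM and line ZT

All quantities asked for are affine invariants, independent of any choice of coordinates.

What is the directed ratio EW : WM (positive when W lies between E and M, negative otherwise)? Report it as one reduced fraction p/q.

EW:WM = -1/4

Set Z = (0, 0), T = (1, 0), E = (0, 1), M = (-2, 4); any affine frame gives the same invariant.
1. W is the intersection of line EM and line ZT ⇒ W = (2/3, 0)
W = E + t·(M−E) with t = -1/3, so EW:WM = t:(1−t) = -1/3:4/3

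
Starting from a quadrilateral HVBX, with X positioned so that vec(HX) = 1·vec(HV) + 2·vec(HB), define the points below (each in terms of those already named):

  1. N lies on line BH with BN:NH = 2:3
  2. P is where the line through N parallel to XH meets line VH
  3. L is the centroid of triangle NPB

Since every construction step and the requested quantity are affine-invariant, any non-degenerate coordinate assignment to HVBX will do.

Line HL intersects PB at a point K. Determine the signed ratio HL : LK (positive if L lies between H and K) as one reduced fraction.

HL:LK = 13/2

Assign H = (0, 0), V = (1, 0), B = (0, 1), X = (1, 2) — the answer is frame-independent, so this choice is without loss of generality.
1. N lies on line BH with BN:NH = 2:3 ⇒ N = (0, 3/5)
2. P is where the line through N parallel to XH meets line VH ⇒ P = (-3/10, 0)
3. L is the centroid of triangle NPB ⇒ L = (-1/10, 8/15)
line HL meets PB at K = (-3/26, 8/13)
L = H + t·(K−H) with t = 13/15, so HL:LK = 13/15:2/15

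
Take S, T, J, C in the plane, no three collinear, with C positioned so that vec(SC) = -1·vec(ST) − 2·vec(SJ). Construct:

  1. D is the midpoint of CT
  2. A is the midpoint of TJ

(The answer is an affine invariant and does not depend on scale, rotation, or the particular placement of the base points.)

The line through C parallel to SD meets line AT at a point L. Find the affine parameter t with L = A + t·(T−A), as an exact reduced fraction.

Work in coordinates with S = (0, 0), T = (1, 0), J = (0, 1), C = (-1, -2).
1. D is the midpoint of CT ⇒ D = (0, -1)
2. A is the midpoint of TJ ⇒ A = (1/2, 1/2)
through C parallel to SD: direction (0, -1); meets AT at L = (-1, 2)
L = A + t·(T−A) with t = -3

t = -3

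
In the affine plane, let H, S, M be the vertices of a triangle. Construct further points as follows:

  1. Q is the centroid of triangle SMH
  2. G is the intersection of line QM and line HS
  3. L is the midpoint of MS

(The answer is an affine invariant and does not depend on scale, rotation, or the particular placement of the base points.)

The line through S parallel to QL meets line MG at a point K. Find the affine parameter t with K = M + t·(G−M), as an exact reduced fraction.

t = 4/3

Set H = (0, 0), S = (1, 0), M = (0, 1); any affine frame gives the same invariant.
1. Q is the centroid of triangle SMH ⇒ Q = (1/3, 1/3)
2. G is the intersection of line QM and line HS ⇒ G = (1/2, 0)
3. L is the midpoint of MS ⇒ L = (1/2, 1/2)
through S parallel to QL: direction (1/6, 1/6); meets MG at K = (2/3, -1/3)
K = M + t·(G−M) with t = 4/3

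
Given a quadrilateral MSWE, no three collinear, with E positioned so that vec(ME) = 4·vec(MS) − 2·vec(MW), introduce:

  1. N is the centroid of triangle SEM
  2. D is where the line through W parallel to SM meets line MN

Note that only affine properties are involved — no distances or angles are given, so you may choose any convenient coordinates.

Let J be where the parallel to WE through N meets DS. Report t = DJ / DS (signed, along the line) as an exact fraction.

t = 35/39

Choose coordinates M = (0, 0), S = (1, 0), W = (0, 1), E = (4, -2).
1. N is the centroid of triangle SEM ⇒ N = (5/3, -2/3)
2. D is where the line through W parallel to SM meets line MN ⇒ D = (-5/2, 1)
through N parallel to WE: direction (4, -3); meets DS at J = (25/39, 4/39)
J = D + t·(S−D) with t = 35/39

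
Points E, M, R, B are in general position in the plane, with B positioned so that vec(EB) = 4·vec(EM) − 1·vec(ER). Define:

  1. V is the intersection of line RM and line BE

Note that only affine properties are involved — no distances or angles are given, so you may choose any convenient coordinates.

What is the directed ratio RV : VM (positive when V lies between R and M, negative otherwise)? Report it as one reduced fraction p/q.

RV:VM = -4

Work in coordinates with E = (0, 0), M = (1, 0), R = (0, 1), B = (4, -1).
1. V is the intersection of line RM and line BE ⇒ V = (4/3, -1/3)
V = R + t·(M−R) with t = 4/3, so RV:VM = t:(1−t) = 4/3:-1/3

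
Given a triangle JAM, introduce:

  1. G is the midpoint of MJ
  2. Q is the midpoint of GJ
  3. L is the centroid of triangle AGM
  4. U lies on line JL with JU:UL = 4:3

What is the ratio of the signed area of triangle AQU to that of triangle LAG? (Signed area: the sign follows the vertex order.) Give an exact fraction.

[AQU]:[LAG] = 1/2

Set J = (0, 0), A = (1, 0), M = (0, 1); any affine frame gives the same invariant.
1. G is the midpoint of MJ ⇒ G = (0, 1/2)
2. Q is the midpoint of GJ ⇒ Q = (0, 1/4)
3. L is the centroid of triangle AGM ⇒ L = (1/3, 1/2)
4. U lies on line JL with JU:UL = 4:3 ⇒ U = (4/21, 2/7)
2·[AQU] = -1/12, 2·[LAG] = -1/6
[AQU]:[LAG] = -1/12:-1/6 = 1/2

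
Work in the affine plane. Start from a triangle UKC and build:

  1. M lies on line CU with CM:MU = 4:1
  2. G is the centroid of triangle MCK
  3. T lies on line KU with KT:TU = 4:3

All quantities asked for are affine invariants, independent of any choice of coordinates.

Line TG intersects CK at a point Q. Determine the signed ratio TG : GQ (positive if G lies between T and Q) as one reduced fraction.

Assign U = (0, 0), K = (1, 0), C = (0, 1) — the answer is frame-independent, so this choice is without loss of generality.
1. M lies on line CU with CM:MU = 4:1 ⇒ M = (0, 1/5)
2. G is the centroid of triangle MCK ⇒ G = (1/3, 2/5)
3. T lies on line KU with KT:TU = 4:3 ⇒ T = (3/7, 0)
line TG meets CK at Q = (1/4, 3/4)
G = T + t·(Q−T) with t = 8/15, so TG:GQ = 8/15:7/15

TG:GQ = 8/7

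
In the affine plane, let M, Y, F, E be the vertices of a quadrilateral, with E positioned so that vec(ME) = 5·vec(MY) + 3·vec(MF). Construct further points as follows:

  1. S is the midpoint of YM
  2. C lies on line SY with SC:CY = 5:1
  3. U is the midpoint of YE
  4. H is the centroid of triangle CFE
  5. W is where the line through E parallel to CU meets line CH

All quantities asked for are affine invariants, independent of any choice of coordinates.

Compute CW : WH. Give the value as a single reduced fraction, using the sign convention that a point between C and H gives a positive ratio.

Work in coordinates with M = (0, 0), Y = (1, 0), F = (0, 1), E = (5, 3).
1. S is the midpoint of YM ⇒ S = (1/2, 0)
2. C lies on line SY with SC:CY = 5:1 ⇒ C = (11/12, 0)
3. U is the midpoint of YE ⇒ U = (3, 3/2)
4. H is the centroid of triangle CFE ⇒ H = (71/36, 4/3)
5. W is where the line through E parallel to CU meets line CH ⇒ W = (265/258, 6/43)
W = C + t·(H−C) with t = 9/86, so CW:WH = t:(1−t) = 9/86:77/86

CW:WH = 9/77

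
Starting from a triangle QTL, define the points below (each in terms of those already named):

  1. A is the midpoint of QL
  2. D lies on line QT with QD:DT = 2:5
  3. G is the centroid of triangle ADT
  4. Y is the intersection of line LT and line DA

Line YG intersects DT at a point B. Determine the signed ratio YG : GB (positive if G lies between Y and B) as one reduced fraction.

Assign Q = (0, 0), T = (1, 0), L = (0, 1) — the answer is frame-independent, so this choice is without loss of generality.
1. A is the midpoint of QL ⇒ A = (0, 1/2)
2. D lies on line QT with QD:DT = 2:5 ⇒ D = (2/7, 0)
3. G is the centroid of triangle ADT ⇒ G = (3/7, 1/6)
4. Y is the intersection of line LT and line DA ⇒ Y = (-2/3, 5/3)
line YG meets DT at B = (104/189, 0)
G = Y + t·(B−Y) with t = 9/10, so YG:GB = 9/10:1/10

YG:GB = 9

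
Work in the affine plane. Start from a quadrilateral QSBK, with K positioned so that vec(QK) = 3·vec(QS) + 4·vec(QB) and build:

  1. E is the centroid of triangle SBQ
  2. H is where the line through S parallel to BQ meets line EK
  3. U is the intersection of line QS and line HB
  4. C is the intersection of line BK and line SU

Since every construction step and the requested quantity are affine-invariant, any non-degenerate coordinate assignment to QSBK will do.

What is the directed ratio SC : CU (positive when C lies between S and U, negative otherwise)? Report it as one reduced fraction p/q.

Choose coordinates Q = (0, 0), S = (1, 0), B = (0, 1), K = (3, 4).
1. E is the centroid of triangle SBQ ⇒ E = (1/3, 1/3)
2. H is where the line through S parallel to BQ meets line EK ⇒ H = (1, 5/4)
3. U is the intersection of line QS and line HB ⇒ U = (-4, 0)
4. C is the intersection of line BK and line SU ⇒ C = (-1, 0)
C = S + t·(U−S) with t = 2/5, so SC:CU = t:(1−t) = 2/5:3/5

SC:CU = 2/3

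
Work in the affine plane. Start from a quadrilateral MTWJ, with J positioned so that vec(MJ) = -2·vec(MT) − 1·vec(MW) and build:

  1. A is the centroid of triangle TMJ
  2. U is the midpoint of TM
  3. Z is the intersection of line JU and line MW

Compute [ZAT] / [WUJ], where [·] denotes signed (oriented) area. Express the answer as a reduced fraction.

Choose coordinates M = (0, 0), T = (1, 0), W = (0, 1), J = (-2, -1).
1. A is the centroid of triangle TMJ ⇒ A = (-1/3, -1/3)
2. U is the midpoint of TM ⇒ U = (1/2, 0)
3. Z is the intersection of line JU and line MW ⇒ Z = (0, -1/5)
2·[ZAT] = 1/15, 2·[WUJ] = -3
[ZAT]:[WUJ] = 1/15:-3 = -1/45

[ZAT]:[WUJ] = -1/45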